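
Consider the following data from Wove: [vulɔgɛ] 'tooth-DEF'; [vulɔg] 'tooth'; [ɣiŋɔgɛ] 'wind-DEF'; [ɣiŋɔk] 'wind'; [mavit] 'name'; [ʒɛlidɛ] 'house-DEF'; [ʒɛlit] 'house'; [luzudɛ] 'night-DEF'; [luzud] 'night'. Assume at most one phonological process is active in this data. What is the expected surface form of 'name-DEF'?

'house' shows [d] ~ [t] at the end of the stem ([ʒɛlidɛ] vs [ʒɛlit]).
If /d/ were underlying and a rule turned it into [t] in isolation, 'night' would also alternate; but it has [d] in both [luzudɛ] and [luzud].
So /t/ is underlying, and a rule of intervocalic voicing — voiceless stops become voiced between vowels — gives [d].
The one attested form of 'name', [mavit], shows underlying /mavit/. Applying the same rule between vowels gives [mavidɛ].

[mavidɛ]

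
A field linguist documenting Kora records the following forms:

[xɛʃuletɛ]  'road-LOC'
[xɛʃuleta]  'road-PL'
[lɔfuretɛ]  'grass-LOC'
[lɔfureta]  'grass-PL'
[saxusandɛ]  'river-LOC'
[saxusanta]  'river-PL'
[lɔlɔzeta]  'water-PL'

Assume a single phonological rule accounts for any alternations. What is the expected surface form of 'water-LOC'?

[lɔlɔzetɛ]

The LOC suffix surfaces as [-dɛ] and [-tɛ], depending on the final segment of the stem.
By contrast the PL suffix keeps its initial [t] throughout — that segment must be underlying.
So the underlying form is /-dɛ/, and voiced stops become voiceless after a vowel.
After 'water', which ends in a vowel, the suffix surfaces as [-tɛ], giving [lɔlɔzetɛ].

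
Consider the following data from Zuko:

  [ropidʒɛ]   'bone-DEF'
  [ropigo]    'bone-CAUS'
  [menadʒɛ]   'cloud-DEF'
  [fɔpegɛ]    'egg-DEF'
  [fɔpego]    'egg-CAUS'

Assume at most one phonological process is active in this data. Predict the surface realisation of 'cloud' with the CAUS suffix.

'bone' shows [dʒ] ~ [g] at the end of the stem ([ropidʒɛ] vs [ropigo]).
But 'egg' keeps [g] in both environments ([fɔpegɛ], [fɔpego]), so there is no rule changing /g/ to [dʒ] before the DEF suffix.
The alternation reflects depalatalization: palato-alveolar /dʒ/ becomes [g] when no front vowel follows. /dʒ/ is underlying.
The one attested form of 'cloud', [menadʒɛ], shows underlying /menadʒ/. Applying the same rule when no front vowel follows gives [menago].

[menago]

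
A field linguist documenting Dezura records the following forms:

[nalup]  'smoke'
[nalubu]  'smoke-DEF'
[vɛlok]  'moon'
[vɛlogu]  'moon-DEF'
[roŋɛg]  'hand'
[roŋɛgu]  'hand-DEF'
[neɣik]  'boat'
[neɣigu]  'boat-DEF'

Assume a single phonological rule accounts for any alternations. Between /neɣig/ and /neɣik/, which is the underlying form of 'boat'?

/neɣik/

The stem for 'boat' ends in [k] in [neɣik] but [g] in [neɣigu].
Compare 'hand', with invariant [g] in [roŋɛg] and [roŋɛgu]: an analysis with underlying /g/ and a rule producing [k] in isolation would wrongly predict alternation here too.
The alternation reflects intervocalic voicing: voiceless stops become voiced between vowels. /k/ is underlying.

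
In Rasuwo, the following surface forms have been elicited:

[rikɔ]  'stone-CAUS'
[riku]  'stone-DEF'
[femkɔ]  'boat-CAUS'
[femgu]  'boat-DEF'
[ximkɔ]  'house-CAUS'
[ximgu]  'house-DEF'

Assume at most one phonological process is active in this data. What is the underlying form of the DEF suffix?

/-gu/

The DEF suffix surfaces as [-gu] and [-ku], depending on the final segment of the stem.
By contrast the CAUS suffix keeps its initial [k] throughout — that segment must be underlying.
The DEF suffix is therefore /-gu/ underlyingly, with post-vocalic devoicing: voiced stops become voiceless after a vowel.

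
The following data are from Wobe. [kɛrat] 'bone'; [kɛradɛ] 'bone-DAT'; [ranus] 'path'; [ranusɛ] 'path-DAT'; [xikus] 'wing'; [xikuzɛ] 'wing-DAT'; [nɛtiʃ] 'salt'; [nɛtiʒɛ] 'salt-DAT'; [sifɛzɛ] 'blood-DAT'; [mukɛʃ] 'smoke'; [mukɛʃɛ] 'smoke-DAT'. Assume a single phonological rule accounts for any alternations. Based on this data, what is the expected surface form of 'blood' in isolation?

[sifɛs]

The root 'wing' surfaces as [xikus] and [xikuzɛ], with a stem-final [s] ~ [z] alternation.
If /s/ were underlying and a rule turned it into [z] before the DAT suffix, 'path' would also alternate; but it has [s] in both [ranus] and [ranusɛ].
The underlying segment must be /z/; voiced obstruents become voiceless word-finally, yielding [s] there.
From [sifɛzɛ] the stem 'blood' is /sifɛz/; word-finally this yields [sifɛs].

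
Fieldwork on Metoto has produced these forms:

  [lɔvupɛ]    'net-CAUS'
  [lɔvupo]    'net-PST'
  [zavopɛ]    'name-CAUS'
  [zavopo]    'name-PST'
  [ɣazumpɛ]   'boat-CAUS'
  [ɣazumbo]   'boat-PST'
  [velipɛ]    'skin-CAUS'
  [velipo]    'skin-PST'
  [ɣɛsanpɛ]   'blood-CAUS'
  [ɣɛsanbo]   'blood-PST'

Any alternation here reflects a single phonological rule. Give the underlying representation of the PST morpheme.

The PST suffix surfaces as [-bo] and [-po], depending on the final segment of the stem.
By contrast the CAUS suffix keeps its initial [p] throughout — that segment must be underlying.
So the underlying form is /-bo/, and voiced stops become voiceless after a vowel.

/-bo/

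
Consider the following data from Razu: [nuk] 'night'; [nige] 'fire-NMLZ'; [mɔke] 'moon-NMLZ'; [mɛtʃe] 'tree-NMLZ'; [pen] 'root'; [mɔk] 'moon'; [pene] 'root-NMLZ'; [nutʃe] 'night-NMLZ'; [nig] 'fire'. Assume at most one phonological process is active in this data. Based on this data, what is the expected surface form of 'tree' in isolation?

'night' shows [k] ~ [tʃ] at the end of the stem ([nuk] vs [nutʃe]).
The stem 'moon' ([mɔk], [mɔke]) shows [k] unchanged in both environments, so [k] cannot be basic with [tʃ] derived before the NMLZ suffix.
So /tʃ/ is underlying, and a rule of depalatalization — palato-alveolar /tʃ/ becomes [k] when no front vowel follows — gives [k].
The one attested form of 'tree', [mɛtʃe], shows underlying /mɛtʃ/. Applying the same rule when no front vowel follows gives [mɛk].

[mɛk]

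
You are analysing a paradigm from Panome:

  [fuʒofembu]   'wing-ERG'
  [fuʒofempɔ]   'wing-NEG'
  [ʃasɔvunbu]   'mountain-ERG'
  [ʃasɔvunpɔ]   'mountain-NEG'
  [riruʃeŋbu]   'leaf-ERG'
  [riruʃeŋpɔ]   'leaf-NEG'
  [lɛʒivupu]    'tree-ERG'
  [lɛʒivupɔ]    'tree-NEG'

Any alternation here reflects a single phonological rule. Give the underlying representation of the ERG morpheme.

The ERG morpheme has two allomorphs, [-bu] and [-pu].
The NEG suffix, which begins with [p], is invariant after every stem; so [p] is not altered by any rule here.
So the underlying form is /-bu/, and voiced stops become voiceless after a vowel.

/-bu/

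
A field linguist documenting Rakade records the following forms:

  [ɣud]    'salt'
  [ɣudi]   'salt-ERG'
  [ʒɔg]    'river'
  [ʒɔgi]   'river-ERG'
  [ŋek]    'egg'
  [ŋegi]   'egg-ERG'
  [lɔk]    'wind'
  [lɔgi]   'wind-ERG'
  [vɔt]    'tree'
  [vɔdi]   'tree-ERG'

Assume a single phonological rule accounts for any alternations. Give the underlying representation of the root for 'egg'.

/ŋek/

The stem for 'egg' ends in [k] in [ŋek] but [g] in [ŋegi].
But 'river' keeps [g] in both environments ([ʒɔg], [ʒɔgi]), so there is no rule changing /g/ to [k] in isolation.
The underlying segment must be /k/; voiceless stops become voiced between vowels, yielding [g] there.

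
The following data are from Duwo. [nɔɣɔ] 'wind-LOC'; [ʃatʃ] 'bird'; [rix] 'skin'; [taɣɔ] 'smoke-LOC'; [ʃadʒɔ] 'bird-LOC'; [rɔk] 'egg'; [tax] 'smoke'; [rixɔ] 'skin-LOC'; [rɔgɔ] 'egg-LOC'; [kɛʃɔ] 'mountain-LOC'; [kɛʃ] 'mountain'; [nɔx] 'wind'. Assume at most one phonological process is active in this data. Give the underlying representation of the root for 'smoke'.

/taɣ/

In [tax] and [taɣɔ] the final segment of 'smoke' alternates: [x] ~ [ɣ].
The stem 'skin' ([rix], [rixɔ]) shows [x] unchanged in both environments, so [x] cannot be basic with [ɣ] derived before the LOC suffix.
The underlying segment must be /ɣ/; voiced obstruents become voiceless word-finally, yielding [x] there.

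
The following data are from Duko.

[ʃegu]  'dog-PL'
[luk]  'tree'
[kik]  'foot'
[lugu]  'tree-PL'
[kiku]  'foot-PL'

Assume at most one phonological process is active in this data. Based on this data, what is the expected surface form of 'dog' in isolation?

[ʃek]

The root 'tree' surfaces as [lugu] and [luk], with a stem-final [g] ~ [k] alternation.
The stem 'foot' ([kiku], [kik]) shows [k] unchanged in both environments, so [k] cannot be basic with [g] derived before the PL suffix.
So /g/ is underlying, and a rule of word-final obstruent devoicing — voiced obstruents become voiceless word-finally — gives [k].
The one attested form of 'dog', [ʃegu], shows underlying /ʃeg/. Applying the same rule word-finally gives [ʃek].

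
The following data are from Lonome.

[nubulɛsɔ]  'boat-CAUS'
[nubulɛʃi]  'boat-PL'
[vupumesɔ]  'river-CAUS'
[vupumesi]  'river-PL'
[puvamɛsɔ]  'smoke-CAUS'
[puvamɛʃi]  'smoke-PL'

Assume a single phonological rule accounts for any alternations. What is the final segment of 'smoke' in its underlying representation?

The stem for 'smoke' ends in [s] in [puvamɛsɔ] but [ʃ] in [puvamɛʃi].
The stem 'river' ([vupumesɔ], [vupumesi]) shows [s] unchanged in both environments, so [s] cannot be basic with [ʃ] derived before the PL suffix.
So /ʃ/ is underlying, and a rule of depalatalization — palato-alveolar /ʃ/ becomes [s] when no front vowel follows — gives [s].

/ʃ/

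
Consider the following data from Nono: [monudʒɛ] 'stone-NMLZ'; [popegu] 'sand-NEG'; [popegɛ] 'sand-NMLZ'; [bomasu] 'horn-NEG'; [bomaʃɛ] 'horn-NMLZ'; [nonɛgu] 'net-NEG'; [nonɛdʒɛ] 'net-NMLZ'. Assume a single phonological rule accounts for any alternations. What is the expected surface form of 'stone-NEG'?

'net' shows [g] ~ [dʒ] at the end of the stem ([nonɛgu] vs [nonɛdʒɛ]).
The stem 'sand' ([popegu], [popegɛ]) shows [g] unchanged in both environments, so [g] cannot be basic with [dʒ] derived before the NMLZ suffix.
Therefore /dʒ/ is basic and [g] is derived by depalatalization (palato-alveolar /dʒ/ and /ʃ/ become [g] and [s] when no front vowel follows).
The one attested form of 'stone', [monudʒɛ], shows underlying /monudʒ/. Applying the same rule when no front vowel follows gives [monugu].

[monugu]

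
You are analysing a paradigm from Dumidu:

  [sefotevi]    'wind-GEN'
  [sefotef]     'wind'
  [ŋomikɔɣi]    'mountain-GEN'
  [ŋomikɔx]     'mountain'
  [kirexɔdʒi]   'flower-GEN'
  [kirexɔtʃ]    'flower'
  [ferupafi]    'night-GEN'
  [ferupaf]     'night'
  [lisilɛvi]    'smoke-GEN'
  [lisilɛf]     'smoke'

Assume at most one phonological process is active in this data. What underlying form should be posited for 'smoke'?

/lisilɛv/

The stem for 'smoke' ends in [v] in [lisilɛvi] but [f] in [lisilɛf].
Compare 'night', with invariant [f] in [ferupafi] and [ferupaf]: an analysis with underlying /f/ and a rule producing [v] before the GEN suffix would wrongly predict alternation here too.
So /v/ is underlying, and a rule of word-final obstruent devoicing — voiced obstruents become voiceless word-finally — gives [f].
The underlying form of 'smoke' is therefore /lisilɛv/.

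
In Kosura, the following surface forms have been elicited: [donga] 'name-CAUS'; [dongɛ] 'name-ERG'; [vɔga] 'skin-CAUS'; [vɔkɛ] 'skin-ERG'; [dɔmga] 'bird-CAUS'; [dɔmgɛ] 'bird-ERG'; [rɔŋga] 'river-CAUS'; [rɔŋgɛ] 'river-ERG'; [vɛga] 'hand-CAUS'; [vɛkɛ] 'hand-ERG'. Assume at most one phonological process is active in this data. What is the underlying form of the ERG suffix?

/-kɛ/

The ERG morpheme has two allomorphs, [-gɛ] and [-kɛ].
By contrast the CAUS suffix keeps its initial [g] throughout — that segment must be underlying.
So the underlying form is /-kɛ/, and voiceless stops become voiced after a nasal.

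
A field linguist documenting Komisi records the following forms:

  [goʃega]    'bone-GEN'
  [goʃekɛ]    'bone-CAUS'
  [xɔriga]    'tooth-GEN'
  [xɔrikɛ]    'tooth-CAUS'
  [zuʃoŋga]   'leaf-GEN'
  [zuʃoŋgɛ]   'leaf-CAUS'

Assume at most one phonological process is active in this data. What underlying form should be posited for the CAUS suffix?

The CAUS morpheme has two allomorphs, [-gɛ] and [-kɛ].
The GEN suffix, which begins with [g], is invariant after every stem; so [g] is not altered by any rule here.
The CAUS suffix is therefore /-kɛ/ underlyingly, with post-nasal voicing: voiceless stops become voiced after a nasal.

/-kɛ/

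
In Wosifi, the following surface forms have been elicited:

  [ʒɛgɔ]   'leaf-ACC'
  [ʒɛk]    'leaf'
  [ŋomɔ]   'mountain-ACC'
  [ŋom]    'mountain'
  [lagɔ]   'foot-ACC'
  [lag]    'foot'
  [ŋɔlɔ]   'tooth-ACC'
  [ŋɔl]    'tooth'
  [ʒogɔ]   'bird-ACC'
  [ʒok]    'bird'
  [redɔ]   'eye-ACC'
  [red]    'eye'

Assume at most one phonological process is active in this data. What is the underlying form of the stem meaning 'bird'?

The root 'bird' surfaces as [ʒogɔ] and [ʒok], with a stem-final [g] ~ [k] alternation.
If /g/ were underlying and a rule turned it into [k] in isolation, 'foot' would also alternate; but it has [g] in both [lagɔ] and [lag].
The underlying segment must be /k/; voiceless stops become voiced between vowels, yielding [g] there.
Hence 'bird' is /ʒok/ underlyingly.

/ʒok/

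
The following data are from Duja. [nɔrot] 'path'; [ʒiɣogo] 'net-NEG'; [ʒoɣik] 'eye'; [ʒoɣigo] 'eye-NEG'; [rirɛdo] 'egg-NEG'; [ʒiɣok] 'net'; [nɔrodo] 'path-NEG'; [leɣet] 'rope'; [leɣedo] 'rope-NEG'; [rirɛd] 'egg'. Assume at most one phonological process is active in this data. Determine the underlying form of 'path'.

/nɔrot/

'path' shows [d] ~ [t] at the end of the stem ([nɔrodo] vs [nɔrot]).
Compare 'egg', with invariant [d] in [rirɛdo] and [rirɛd]: an analysis with underlying /d/ and a rule producing [t] in isolation would wrongly predict alternation here too.
The underlying segment must be /t/; voiceless stops become voiced between vowels, yielding [d] there.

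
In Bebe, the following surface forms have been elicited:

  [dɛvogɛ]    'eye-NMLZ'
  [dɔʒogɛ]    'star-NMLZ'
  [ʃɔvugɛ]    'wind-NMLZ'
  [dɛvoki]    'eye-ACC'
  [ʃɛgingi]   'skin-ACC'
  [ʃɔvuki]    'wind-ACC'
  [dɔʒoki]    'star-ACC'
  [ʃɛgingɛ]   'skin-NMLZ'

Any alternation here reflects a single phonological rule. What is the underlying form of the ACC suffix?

The ACC morpheme has two allomorphs, [-gi] and [-ki].
By contrast the NMLZ suffix keeps its initial [g] throughout — that segment must be underlying.
So the underlying form is /-ki/, and voiceless stops become voiced after a nasal.

/-ki/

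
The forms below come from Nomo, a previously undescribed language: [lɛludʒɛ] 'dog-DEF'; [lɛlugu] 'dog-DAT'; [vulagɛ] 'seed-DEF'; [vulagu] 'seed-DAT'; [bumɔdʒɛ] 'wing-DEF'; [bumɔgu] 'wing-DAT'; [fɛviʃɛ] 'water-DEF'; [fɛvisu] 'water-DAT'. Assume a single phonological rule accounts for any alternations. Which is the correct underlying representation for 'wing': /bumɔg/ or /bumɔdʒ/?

The stem for 'wing' ends in [dʒ] in [bumɔdʒɛ] but [g] in [bumɔgu].
But 'seed' keeps [g] in both environments ([vulagɛ], [vulagu]), so there is no rule changing /g/ to [dʒ] before the DEF suffix.
The alternation reflects depalatalization: palato-alveolar /dʒ/ and /ʃ/ become [g] and [s] when no front vowel follows. /dʒ/ is underlying.

/bumɔdʒ/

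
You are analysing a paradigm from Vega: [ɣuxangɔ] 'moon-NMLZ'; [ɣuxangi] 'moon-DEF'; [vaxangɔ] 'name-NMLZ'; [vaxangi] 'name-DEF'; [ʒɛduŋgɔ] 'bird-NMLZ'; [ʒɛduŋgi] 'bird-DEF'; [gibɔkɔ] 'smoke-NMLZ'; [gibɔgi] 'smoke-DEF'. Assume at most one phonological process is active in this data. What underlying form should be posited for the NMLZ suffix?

/-kɔ/

The NMLZ morpheme has two allomorphs, [-gɔ] and [-kɔ].
By contrast the DEF suffix keeps its initial [g] throughout — that segment must be underlying.
The NMLZ suffix is therefore /-kɔ/ underlyingly, with post-nasal voicing: voiceless stops become voiced after a nasal.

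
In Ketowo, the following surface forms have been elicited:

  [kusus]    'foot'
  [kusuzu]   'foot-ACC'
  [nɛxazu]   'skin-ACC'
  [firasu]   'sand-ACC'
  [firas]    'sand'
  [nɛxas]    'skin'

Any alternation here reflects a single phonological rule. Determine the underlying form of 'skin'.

The root 'skin' surfaces as [nɛxazu] and [nɛxas], with a stem-final [z] ~ [s] alternation.
If /s/ were underlying and a rule turned it into [z] before the ACC suffix, 'sand' would also alternate; but it has [s] in both [firasu] and [firas].
So /z/ is underlying, and a rule of word-final obstruent devoicing — voiced obstruents become voiceless word-finally — gives [s].

/nɛxaz/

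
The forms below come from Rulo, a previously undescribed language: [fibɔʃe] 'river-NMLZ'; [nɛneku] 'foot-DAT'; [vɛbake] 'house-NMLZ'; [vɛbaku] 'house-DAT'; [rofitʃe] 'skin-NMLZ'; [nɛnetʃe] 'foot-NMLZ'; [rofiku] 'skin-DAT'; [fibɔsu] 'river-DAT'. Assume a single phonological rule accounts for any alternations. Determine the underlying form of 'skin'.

The stem for 'skin' ends in [tʃ] in [rofitʃe] but [k] in [rofiku].
Compare 'house', with invariant [k] in [vɛbake] and [vɛbaku]: an analysis with underlying /k/ and a rule producing [tʃ] before the NMLZ suffix would wrongly predict alternation here too.
So /tʃ/ is underlying, and a rule of depalatalization — palato-alveolar /tʃ/ and /ʃ/ become [k] and [s] when no front vowel follows — gives [k].
Hence 'skin' is /rofitʃ/ underlyingly.

/rofitʃ/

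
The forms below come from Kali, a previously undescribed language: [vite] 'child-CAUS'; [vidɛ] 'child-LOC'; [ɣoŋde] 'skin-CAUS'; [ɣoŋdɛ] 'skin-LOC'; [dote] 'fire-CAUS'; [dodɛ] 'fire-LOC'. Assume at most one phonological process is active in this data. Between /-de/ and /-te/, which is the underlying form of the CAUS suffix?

/-te/

The CAUS morpheme has two allomorphs, [-de] and [-te].
By contrast the LOC suffix keeps its initial [d] throughout — that segment must be underlying.
The CAUS suffix is therefore /-te/ underlyingly, with post-nasal voicing: voiceless stops become voiced after a nasal.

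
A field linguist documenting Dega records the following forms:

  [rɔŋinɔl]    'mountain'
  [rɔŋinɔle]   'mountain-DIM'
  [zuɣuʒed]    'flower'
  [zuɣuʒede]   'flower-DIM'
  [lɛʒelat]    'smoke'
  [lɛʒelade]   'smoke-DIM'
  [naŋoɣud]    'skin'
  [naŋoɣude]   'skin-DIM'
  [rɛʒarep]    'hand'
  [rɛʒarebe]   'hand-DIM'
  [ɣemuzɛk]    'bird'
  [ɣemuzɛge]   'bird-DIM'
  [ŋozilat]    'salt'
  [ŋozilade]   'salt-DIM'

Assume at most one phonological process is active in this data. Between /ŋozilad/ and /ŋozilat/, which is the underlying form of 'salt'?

'salt' shows [t] ~ [d] at the end of the stem ([ŋozilat] vs [ŋozilade]).
Compare 'skin', with invariant [d] in [naŋoɣud] and [naŋoɣude]: an analysis with underlying /d/ and a rule producing [t] in isolation would wrongly predict alternation here too.
The alternation reflects intervocalic voicing: voiceless stops become voiced between vowels. /t/ is underlying.

/ŋozilat/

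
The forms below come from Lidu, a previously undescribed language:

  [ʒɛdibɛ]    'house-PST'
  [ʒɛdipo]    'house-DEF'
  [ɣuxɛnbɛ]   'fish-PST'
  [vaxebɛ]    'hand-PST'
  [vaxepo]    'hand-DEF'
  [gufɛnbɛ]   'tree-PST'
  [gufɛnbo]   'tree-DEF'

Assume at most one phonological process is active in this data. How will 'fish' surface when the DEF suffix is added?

The DEF suffix surfaces as [-bo] and [-po], depending on the final segment of the stem.
By contrast the PST suffix keeps its initial [b] throughout — that segment must be underlying.
The DEF suffix is therefore /-po/ underlyingly, with post-nasal voicing: voiceless stops become voiced after a nasal.
After 'fish', which ends in a nasal, the suffix surfaces as [-bo], giving [ɣuxɛnbo].

[ɣuxɛnbo]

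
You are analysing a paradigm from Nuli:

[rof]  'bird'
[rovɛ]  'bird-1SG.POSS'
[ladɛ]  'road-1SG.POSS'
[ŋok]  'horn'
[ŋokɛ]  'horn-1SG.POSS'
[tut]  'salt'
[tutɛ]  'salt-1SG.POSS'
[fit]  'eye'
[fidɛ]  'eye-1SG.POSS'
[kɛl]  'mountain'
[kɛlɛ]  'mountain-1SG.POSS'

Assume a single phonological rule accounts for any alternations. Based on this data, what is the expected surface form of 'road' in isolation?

[lat]

The stem for 'eye' ends in [t] in [fit] but [d] in [fidɛ].
But 'salt' keeps [t] in both environments ([tut], [tutɛ]), so there is no rule changing /t/ to [d] before the 1SG.POSS suffix.
The alternation reflects word-final obstruent devoicing: voiced obstruents become voiceless word-finally. /d/ is underlying.
From [ladɛ] the stem 'road' is /lad/; word-finally this yields [lat].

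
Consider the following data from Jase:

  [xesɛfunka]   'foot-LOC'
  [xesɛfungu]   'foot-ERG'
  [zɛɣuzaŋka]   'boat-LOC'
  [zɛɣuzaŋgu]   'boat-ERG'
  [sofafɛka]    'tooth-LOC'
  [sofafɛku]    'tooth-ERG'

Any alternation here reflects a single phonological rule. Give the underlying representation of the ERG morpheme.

The ERG suffix surfaces as [-gu] and [-ku], depending on the final segment of the stem.
The LOC suffix, which begins with [k], is invariant after every stem; so [k] is not altered by any rule here.
The ERG suffix is therefore /-gu/ underlyingly, with post-vocalic devoicing: voiced stops become voiceless after a vowel.

/-gu/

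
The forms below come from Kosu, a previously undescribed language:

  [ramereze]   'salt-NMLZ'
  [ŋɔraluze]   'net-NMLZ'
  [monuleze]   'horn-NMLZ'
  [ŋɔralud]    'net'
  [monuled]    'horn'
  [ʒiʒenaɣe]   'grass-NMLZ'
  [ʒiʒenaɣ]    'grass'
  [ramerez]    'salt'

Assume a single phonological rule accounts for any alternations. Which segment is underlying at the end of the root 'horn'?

The stem for 'horn' ends in [d] in [monuled] but [z] in [monuleze].
The stem 'salt' ([ramerez], [ramereze]) shows [z] unchanged in both environments, so [z] cannot be basic with [d] derived in isolation.
So /d/ is underlying, and a rule of intervocalic spirantization — voiced stops become fricatives between vowels — gives [z].

/d/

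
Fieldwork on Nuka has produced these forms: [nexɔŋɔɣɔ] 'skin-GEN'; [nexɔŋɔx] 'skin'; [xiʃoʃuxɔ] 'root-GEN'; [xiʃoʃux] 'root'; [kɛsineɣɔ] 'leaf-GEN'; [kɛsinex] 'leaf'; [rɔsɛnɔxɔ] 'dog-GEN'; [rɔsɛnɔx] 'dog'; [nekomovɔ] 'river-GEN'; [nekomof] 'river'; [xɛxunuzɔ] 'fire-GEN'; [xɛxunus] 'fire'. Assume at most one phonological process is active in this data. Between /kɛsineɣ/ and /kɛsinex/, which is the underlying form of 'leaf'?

/kɛsineɣ/

In [kɛsineɣɔ] and [kɛsinex] the final segment of 'leaf' alternates: [ɣ] ~ [x].
The stem 'root' ([xiʃoʃuxɔ], [xiʃoʃux]) shows [x] unchanged in both environments, so [x] cannot be basic with [ɣ] derived before the GEN suffix.
So /ɣ/ is underlying, and a rule of word-final obstruent devoicing — voiced obstruents become voiceless word-finally — gives [x].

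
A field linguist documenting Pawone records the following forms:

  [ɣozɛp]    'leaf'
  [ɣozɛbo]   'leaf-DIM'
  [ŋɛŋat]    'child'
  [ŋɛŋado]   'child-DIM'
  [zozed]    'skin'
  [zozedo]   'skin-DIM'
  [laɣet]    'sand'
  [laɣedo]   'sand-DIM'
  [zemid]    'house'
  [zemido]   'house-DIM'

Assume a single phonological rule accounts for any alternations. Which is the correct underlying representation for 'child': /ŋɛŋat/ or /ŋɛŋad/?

/ŋɛŋat/

The root 'child' surfaces as [ŋɛŋat] and [ŋɛŋado], with a stem-final [t] ~ [d] alternation.
The stem 'house' ([zemid], [zemido]) shows [d] unchanged in both environments, so [d] cannot be basic with [t] derived in isolation.
So /t/ is underlying, and a rule of intervocalic voicing — voiceless stops become voiced between vowels — gives [d].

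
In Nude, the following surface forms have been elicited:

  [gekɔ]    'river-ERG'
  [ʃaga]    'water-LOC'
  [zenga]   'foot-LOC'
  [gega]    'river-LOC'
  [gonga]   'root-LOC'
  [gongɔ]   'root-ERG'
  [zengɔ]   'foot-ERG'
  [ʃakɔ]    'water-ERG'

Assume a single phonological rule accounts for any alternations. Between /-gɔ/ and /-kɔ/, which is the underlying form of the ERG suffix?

The ERG morpheme has two allomorphs, [-gɔ] and [-kɔ].
By contrast the LOC suffix keeps its initial [g] throughout — that segment must be underlying.
So the underlying form is /-kɔ/, and voiceless stops become voiced after a nasal.

/-kɔ/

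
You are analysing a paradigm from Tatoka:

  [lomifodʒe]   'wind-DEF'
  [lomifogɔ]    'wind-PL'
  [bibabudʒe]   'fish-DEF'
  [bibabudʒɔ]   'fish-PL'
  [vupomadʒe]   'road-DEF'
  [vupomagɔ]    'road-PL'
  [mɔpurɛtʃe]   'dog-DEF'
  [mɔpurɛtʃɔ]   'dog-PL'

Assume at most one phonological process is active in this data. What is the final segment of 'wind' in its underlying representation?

'wind' shows [dʒ] ~ [g] at the end of the stem ([lomifodʒe] vs [lomifogɔ]).
If /dʒ/ were underlying and a rule turned it into [g] before the PL suffix, 'fish' would also alternate; but it has [dʒ] in both [bibabudʒe] and [bibabudʒɔ].
The alternation reflects palatalization before a front vowel: /g/ becomes palato-alveolar [dʒ] before a front vowel. /g/ is underlying.

/g/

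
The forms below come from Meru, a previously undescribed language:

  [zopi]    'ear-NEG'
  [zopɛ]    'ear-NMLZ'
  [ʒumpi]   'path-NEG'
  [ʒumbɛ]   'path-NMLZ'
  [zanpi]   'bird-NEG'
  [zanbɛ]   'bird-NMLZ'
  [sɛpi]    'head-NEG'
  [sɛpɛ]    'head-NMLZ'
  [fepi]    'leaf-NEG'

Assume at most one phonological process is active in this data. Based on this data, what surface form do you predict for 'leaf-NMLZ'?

[fepɛ]

The NMLZ morpheme has two allomorphs, [-bɛ] and [-pɛ].
The NEG suffix, which begins with [p], is invariant after every stem; so [p] is not altered by any rule here.
So the underlying form is /-bɛ/, and voiced stops become voiceless after a vowel.
After 'leaf', which ends in a vowel, the suffix surfaces as [-pɛ], giving [fepɛ].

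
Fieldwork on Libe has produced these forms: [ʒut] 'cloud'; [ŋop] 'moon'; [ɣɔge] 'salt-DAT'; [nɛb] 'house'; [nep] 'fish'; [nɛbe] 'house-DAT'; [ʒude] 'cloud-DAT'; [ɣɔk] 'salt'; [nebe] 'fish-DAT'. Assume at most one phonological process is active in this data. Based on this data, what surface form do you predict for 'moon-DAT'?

The stem for 'fish' ends in [p] in [nep] but [b] in [nebe].
The stem 'house' ([nɛb], [nɛbe]) shows [b] unchanged in both environments, so [b] cannot be basic with [p] derived in isolation.
So /p/ is underlying, and a rule of intervocalic voicing — voiceless stops become voiced between vowels — gives [b].
From [ŋop] the stem 'moon' is /ŋop/; between vowels this yields [ŋobe].

[ŋobe]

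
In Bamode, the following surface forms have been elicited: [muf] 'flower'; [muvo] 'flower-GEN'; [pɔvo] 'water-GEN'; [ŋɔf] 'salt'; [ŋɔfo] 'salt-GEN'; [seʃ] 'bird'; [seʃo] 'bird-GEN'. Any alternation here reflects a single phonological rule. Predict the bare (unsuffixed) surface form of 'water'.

[pɔf]

'flower' shows [f] ~ [v] at the end of the stem ([muf] vs [muvo]).
But 'salt' keeps [f] in both environments ([ŋɔf], [ŋɔfo]), so there is no rule changing /f/ to [v] before the GEN suffix.
Therefore /v/ is basic and [f] is derived by word-final obstruent devoicing (voiced obstruents become voiceless word-finally).
The one attested form of 'water', [pɔvo], shows underlying /pɔv/. Applying the same rule word-finally gives [pɔf].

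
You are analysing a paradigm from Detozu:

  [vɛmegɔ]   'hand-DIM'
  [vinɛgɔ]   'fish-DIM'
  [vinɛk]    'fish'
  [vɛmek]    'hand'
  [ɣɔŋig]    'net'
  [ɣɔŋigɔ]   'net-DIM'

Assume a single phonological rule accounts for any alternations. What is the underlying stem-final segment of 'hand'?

The stem for 'hand' ends in [k] in [vɛmek] but [g] in [vɛmegɔ].
If /g/ were underlying and a rule turned it into [k] in isolation, 'net' would also alternate; but it has [g] in both [ɣɔŋig] and [ɣɔŋigɔ].
The underlying segment must be /k/; voiceless stops become voiced between vowels, yielding [g] there.

/k/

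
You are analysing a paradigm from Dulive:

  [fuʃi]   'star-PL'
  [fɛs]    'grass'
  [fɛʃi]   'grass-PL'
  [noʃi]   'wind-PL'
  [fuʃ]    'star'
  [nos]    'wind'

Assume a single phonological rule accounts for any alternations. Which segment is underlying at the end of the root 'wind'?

/s/

The stem for 'wind' ends in [s] in [nos] but [ʃ] in [noʃi].
Compare 'star', with invariant [ʃ] in [fuʃ] and [fuʃi]: an analysis with underlying /ʃ/ and a rule producing [s] in isolation would wrongly predict alternation here too.
So /s/ is underlying, and a rule of palatalization before a front vowel — /s/ becomes palato-alveolar [ʃ] before a front vowel — gives [ʃ].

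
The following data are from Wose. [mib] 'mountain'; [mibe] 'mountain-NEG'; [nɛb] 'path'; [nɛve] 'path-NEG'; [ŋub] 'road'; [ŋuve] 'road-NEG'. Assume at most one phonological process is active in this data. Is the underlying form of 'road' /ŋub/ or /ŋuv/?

The stem for 'road' ends in [b] in [ŋub] but [v] in [ŋuve].
Compare 'mountain', with invariant [b] in [mib] and [mibe]: an analysis with underlying /b/ and a rule producing [v] before the NEG suffix would wrongly predict alternation here too.
So /v/ is underlying, and a rule of word-final hardening — voiced fricatives become stops word-finally — gives [b].

/ŋuv/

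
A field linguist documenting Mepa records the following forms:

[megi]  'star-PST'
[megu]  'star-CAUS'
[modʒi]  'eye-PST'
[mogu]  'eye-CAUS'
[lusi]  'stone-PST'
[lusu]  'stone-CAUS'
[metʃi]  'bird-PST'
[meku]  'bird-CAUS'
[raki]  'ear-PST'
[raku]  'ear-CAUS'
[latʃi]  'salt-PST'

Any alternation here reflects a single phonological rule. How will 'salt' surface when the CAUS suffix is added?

'bird' shows [tʃ] ~ [k] at the end of the stem ([metʃi] vs [meku]).
The stem 'ear' ([raki], [raku]) shows [k] unchanged in both environments, so [k] cannot be basic with [tʃ] derived before the PST suffix.
So /tʃ/ is underlying, and a rule of depalatalization — palato-alveolar /tʃ/ and /dʒ/ become [k] and [g] when no front vowel follows — gives [k].
The one attested form of 'salt', [latʃi], shows underlying /latʃ/. Applying the same rule when no front vowel follows gives [laku].

[laku]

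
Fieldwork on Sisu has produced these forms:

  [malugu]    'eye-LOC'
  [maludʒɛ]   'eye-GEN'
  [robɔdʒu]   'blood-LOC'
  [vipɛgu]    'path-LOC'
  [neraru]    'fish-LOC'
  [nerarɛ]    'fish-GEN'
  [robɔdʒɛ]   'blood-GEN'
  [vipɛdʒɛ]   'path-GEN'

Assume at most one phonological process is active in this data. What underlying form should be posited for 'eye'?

/malug/

The root 'eye' surfaces as [malugu] and [maludʒɛ], with a stem-final [g] ~ [dʒ] alternation.
If /dʒ/ were underlying and a rule turned it into [g] before the LOC suffix, 'blood' would also alternate; but it has [dʒ] in both [robɔdʒu] and [robɔdʒɛ].
The alternation reflects palatalization before a front vowel: /g/ becomes palato-alveolar [dʒ] before a front vowel. /g/ is underlying.
So 'eye' = /malug/.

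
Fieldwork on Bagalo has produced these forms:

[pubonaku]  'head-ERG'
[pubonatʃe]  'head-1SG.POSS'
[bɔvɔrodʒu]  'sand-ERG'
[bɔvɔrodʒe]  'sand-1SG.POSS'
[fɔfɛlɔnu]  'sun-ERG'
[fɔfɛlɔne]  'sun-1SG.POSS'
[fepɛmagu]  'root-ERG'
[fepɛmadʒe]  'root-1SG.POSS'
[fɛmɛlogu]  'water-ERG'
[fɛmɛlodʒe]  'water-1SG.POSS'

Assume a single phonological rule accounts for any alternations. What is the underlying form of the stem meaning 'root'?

/fepɛmag/

In [fepɛmagu] and [fepɛmadʒe] the final segment of 'root' alternates: [g] ~ [dʒ].
But 'sand' keeps [dʒ] in both environments ([bɔvɔrodʒu], [bɔvɔrodʒe]), so there is no rule changing /dʒ/ to [g] before the ERG suffix.
The alternation reflects palatalization before a front vowel: /k/ and /g/ become palato-alveolar [tʃ] and [dʒ] before a front vowel. /g/ is underlying.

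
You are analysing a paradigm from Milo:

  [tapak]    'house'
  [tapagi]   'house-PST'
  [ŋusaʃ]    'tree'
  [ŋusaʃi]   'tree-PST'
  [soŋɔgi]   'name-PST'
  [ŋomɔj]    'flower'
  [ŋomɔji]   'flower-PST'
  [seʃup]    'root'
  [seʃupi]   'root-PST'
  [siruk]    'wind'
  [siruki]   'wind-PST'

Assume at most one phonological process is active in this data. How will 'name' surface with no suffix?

In [tapak] and [tapagi] the final segment of 'house' alternates: [k] ~ [g].
The stem 'wind' ([siruk], [siruki]) shows [k] unchanged in both environments, so [k] cannot be basic with [g] derived before the PST suffix.
Therefore /g/ is basic and [k] is derived by word-final obstruent devoicing (voiced obstruents become voiceless word-finally).
From [soŋɔgi] the stem 'name' is /soŋɔg/; word-finally this yields [soŋɔk].

[soŋɔk]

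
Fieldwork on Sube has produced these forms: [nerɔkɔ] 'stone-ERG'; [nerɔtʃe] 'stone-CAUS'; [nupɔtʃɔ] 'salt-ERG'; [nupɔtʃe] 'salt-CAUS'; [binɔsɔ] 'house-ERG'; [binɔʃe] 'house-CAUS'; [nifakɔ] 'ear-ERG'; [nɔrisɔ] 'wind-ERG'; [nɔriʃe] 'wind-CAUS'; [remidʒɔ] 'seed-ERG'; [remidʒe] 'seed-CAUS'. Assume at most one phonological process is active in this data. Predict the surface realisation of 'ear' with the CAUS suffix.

[nifatʃe]

The stem for 'stone' ends in [k] in [nerɔkɔ] but [tʃ] in [nerɔtʃe].
The stem 'salt' ([nupɔtʃɔ], [nupɔtʃe]) shows [tʃ] unchanged in both environments, so [tʃ] cannot be basic with [k] derived before the ERG suffix.
The alternation reflects palatalization before a front vowel: /k/ and /s/ become palato-alveolar [tʃ] and [ʃ] before a front vowel. /k/ is underlying.
From [nifakɔ] the stem 'ear' is /nifak/; before a front vowel this yields [nifatʃe].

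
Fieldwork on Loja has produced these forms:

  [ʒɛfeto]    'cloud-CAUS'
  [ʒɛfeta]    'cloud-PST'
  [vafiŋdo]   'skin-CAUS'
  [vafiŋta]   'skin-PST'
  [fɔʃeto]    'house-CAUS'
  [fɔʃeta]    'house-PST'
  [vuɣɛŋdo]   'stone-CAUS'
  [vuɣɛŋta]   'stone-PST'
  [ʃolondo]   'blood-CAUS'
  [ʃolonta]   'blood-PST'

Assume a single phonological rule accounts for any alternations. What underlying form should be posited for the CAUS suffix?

The CAUS morpheme has two allomorphs, [-do] and [-to].
By contrast the PST suffix keeps its initial [t] throughout — that segment must be underlying.
The CAUS suffix is therefore /-do/ underlyingly, with post-vocalic devoicing: voiced stops become voiceless after a vowel.

/-do/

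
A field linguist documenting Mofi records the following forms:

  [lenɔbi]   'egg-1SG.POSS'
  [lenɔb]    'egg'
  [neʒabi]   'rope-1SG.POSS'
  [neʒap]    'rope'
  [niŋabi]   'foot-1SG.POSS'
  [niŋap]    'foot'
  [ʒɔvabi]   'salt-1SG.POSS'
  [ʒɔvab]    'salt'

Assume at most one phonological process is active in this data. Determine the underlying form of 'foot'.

/niŋap/

The root 'foot' surfaces as [niŋabi] and [niŋap], with a stem-final [b] ~ [p] alternation.
If /b/ were underlying and a rule turned it into [p] in isolation, 'egg' would also alternate; but it has [b] in both [lenɔbi] and [lenɔb].
The underlying segment must be /p/; voiceless stops become voiced between vowels, yielding [b] there.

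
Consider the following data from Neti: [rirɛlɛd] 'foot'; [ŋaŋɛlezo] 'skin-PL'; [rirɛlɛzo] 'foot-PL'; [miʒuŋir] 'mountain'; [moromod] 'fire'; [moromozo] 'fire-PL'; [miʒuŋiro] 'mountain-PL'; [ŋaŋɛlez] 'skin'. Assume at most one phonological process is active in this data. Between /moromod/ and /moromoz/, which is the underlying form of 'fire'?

/moromod/

The stem for 'fire' ends in [z] in [moromozo] but [d] in [moromod].
The stem 'skin' ([ŋaŋɛlezo], [ŋaŋɛlez]) shows [z] unchanged in both environments, so [z] cannot be basic with [d] derived in isolation.
So /d/ is underlying, and a rule of intervocalic spirantization — voiced stops become fricatives between vowels — gives [z].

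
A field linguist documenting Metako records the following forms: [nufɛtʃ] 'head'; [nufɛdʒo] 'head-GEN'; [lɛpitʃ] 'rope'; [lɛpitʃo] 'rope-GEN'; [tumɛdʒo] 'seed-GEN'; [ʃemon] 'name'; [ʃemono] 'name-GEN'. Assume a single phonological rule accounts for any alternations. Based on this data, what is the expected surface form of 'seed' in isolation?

[tumɛtʃ]

'head' shows [tʃ] ~ [dʒ] at the end of the stem ([nufɛtʃ] vs [nufɛdʒo]).
Compare 'rope', with invariant [tʃ] in [lɛpitʃ] and [lɛpitʃo]: an analysis with underlying /tʃ/ and a rule producing [dʒ] before the GEN suffix would wrongly predict alternation here too.
The underlying segment must be /dʒ/; voiced obstruents become voiceless word-finally, yielding [tʃ] there.
The one attested form of 'seed', [tumɛdʒo], shows underlying /tumɛdʒ/. Applying the same rule word-finally gives [tumɛtʃ].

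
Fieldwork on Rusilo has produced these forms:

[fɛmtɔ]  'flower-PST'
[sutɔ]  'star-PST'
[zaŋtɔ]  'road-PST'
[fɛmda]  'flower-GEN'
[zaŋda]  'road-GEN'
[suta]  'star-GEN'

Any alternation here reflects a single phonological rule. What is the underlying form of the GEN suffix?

The GEN suffix surfaces as [-da] and [-ta], depending on the final segment of the stem.
The PST suffix, which begins with [t], is invariant after every stem; so [t] is not altered by any rule here.
So the underlying form is /-da/, and voiced stops become voiceless after a vowel.

/-da/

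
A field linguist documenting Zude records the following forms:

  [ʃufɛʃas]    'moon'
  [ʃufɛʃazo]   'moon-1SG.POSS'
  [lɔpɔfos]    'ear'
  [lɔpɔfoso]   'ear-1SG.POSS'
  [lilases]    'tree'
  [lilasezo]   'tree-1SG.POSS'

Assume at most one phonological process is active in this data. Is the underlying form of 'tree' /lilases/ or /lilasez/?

/lilasez/

The stem for 'tree' ends in [s] in [lilases] but [z] in [lilasezo].
The stem 'ear' ([lɔpɔfos], [lɔpɔfoso]) shows [s] unchanged in both environments, so [s] cannot be basic with [z] derived before the 1SG.POSS suffix.
The underlying segment must be /z/; voiced obstruents become voiceless word-finally, yielding [s] there.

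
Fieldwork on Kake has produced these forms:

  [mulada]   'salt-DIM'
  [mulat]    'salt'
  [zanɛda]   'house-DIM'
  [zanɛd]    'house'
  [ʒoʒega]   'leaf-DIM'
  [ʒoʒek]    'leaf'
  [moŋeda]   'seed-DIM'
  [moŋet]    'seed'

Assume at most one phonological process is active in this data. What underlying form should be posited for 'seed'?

/moŋet/

'seed' shows [d] ~ [t] at the end of the stem ([moŋeda] vs [moŋet]).
But 'house' keeps [d] in both environments ([zanɛda], [zanɛd]), so there is no rule changing /d/ to [t] in isolation.
The alternation reflects intervocalic voicing: voiceless stops become voiced between vowels. /t/ is underlying.
So 'seed' = /moŋet/.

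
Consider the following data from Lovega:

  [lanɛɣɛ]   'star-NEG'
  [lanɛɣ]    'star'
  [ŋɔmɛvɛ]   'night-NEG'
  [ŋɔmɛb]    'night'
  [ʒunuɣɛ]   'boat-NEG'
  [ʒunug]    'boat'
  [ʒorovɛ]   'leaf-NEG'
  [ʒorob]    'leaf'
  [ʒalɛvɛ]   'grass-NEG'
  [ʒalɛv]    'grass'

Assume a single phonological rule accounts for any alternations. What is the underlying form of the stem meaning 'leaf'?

'leaf' shows [v] ~ [b] at the end of the stem ([ʒorovɛ] vs [ʒorob]).
If /v/ were underlying and a rule turned it into [b] in isolation, 'grass' would also alternate; but it has [v] in both [ʒalɛvɛ] and [ʒalɛv].
The alternation reflects intervocalic spirantization: voiced stops become fricatives between vowels. /b/ is underlying.
So 'leaf' = /ʒorob/.

/ʒorob/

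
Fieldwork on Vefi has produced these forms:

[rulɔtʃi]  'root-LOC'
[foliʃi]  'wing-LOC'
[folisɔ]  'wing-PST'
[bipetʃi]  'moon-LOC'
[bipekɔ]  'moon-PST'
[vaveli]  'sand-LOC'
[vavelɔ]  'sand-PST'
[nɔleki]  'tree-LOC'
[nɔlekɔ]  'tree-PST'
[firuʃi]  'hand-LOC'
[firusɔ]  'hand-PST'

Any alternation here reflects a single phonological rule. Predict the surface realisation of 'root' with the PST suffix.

In [bipetʃi] and [bipekɔ] the final segment of 'moon' alternates: [tʃ] ~ [k].
If /k/ were underlying and a rule turned it into [tʃ] before the LOC suffix, 'tree' would also alternate; but it has [k] in both [nɔleki] and [nɔlekɔ].
The alternation reflects depalatalization: palato-alveolar /tʃ/ and /ʃ/ become [k] and [s] when no front vowel follows. /tʃ/ is underlying.
The one attested form of 'root', [rulɔtʃi], shows underlying /rulɔtʃ/. Applying the same rule when no front vowel follows gives [rulɔkɔ].

[rulɔkɔ]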